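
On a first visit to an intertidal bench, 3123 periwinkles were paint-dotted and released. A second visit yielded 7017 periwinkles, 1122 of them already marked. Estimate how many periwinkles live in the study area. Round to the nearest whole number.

If marked individuals mix randomly, R/C ≈ M/N, giving N ≈ M·C/R.
N = (3123 × 7017) / 1122 = 21914091 / 1122 ≈ 19531.3 → 19531

N ≈ 19,531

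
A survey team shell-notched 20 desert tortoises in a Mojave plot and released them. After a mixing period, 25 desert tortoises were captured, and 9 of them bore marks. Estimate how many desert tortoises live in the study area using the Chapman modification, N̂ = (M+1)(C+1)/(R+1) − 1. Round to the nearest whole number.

N̂ = (20+1)(25+1)/(9+1) − 1 = 21·26/10 − 1
= 546/10 − 1 ≈ 54.6 − 1 ≈ 53.6 → 54

N ≈ 54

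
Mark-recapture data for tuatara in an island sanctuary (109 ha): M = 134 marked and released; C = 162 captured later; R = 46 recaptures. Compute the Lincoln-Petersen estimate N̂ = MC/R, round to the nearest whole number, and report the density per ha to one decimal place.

density ≈ 4.3 tuatara per ha

N̂ = 134·162/46 = 21708/46 ≈ 471.9 → 472
Density = N̂ / area = 472 / 109 ≈ 4.33 → 4.3 per ha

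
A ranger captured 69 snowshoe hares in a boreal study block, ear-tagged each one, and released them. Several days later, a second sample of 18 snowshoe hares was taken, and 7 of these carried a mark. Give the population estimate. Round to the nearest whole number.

Lincoln-Petersen assumes M/N = R/C, so N = M·C / R.
N = (69 × 18) / 7 = 1242 / 7 ≈ 177.4 → 177

N ≈ 177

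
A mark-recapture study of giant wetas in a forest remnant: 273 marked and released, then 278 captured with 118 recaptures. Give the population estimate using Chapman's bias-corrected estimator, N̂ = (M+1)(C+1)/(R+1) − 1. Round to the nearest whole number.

N ≈ 641

N̂ = (273+1)(278+1)/(118+1) − 1 = 274·279/119 − 1
= 76446/119 − 1 ≈ 642.4 − 1 ≈ 641.4 → 641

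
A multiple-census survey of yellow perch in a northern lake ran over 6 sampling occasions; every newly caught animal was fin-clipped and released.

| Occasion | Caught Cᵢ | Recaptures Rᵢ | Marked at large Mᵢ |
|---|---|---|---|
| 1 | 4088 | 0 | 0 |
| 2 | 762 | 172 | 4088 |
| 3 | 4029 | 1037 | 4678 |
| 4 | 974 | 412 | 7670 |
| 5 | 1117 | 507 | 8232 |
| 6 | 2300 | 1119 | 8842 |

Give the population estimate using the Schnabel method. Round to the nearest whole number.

Σ MᵢCᵢ = 0·4088 + 4088·762 + 4678·4029 + 7670·974 + 8232·1117 + 8842·2300 = 0 + 3115056 + 18847662 + 7470580 + 9195144 + 20336600 = 58965042
Σ Rᵢ = 0 + 172 + 1037 + 412 + 507 + 1119 = 3247
N̂ = 58965042 / 3247 ≈ 18159.9 → 18160

N ≈ 18,160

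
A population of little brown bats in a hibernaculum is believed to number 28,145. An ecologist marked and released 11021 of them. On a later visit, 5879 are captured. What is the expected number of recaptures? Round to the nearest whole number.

expected recaptures ≈ 2302

The marked fraction of the population is 11021/28145, so in a sample of 5879 expect C·(M/N) marked.
E[R] = 11021 × 5879 / 28145 = 64792459 / 28145 ≈ 2302.1 → 2302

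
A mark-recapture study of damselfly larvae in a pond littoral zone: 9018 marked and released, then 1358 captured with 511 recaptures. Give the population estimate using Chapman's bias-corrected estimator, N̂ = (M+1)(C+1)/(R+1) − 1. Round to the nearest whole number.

N̂ = (9018+1)(1358+1)/(511+1) − 1 = 9019·1359/512 − 1
= 12256821/512 − 1 ≈ 23939.1 − 1 ≈ 23938.1 → 23938

N ≈ 23,938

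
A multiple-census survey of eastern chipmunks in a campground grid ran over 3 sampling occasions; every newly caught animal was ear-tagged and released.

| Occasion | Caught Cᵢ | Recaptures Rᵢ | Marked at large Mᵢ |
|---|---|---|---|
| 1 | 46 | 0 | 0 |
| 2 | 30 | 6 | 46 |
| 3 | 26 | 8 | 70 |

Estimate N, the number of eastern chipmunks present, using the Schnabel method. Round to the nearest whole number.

Σ MᵢCᵢ = 0·46 + 46·30 + 70·26 = 0 + 1380 + 1820 = 3200
Σ Rᵢ = 0 + 6 + 8 = 14
N̂ = 3200 / 14 ≈ 228.6 → 229

N ≈ 229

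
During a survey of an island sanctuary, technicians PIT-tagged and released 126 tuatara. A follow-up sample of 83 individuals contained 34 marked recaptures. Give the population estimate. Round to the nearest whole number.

N ≈ 308

Lincoln-Petersen assumes M/N = R/C, so N = M·C / R.
N = (126 × 83) / 34 = 10458 / 34 ≈ 307.6 → 308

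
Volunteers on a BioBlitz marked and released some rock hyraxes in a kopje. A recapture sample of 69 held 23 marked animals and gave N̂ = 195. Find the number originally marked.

From N = M·C/R: M = N·R / C = 195·23 / 69 = 4485 / 69 = 65.

M = 65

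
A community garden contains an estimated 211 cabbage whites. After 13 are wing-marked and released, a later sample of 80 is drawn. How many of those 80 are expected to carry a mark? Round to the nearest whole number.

The marked fraction of the population is 13/211, so in a sample of 80 expect C·(M/N) marked.
E[R] = 13 × 80 / 211 = 1040 / 211 ≈ 4.9 → 5

expected recaptures ≈ 5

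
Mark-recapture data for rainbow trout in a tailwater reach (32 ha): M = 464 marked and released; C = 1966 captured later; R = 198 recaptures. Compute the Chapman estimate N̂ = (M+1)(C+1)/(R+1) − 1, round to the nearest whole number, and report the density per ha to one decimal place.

density ≈ 143.6 rainbow trout per ha

N̂ = 465·1967/199 − 1 = 914655/199 − 1 ≈ 4595.3 → 4595
Density = N̂ / area = 4595 / 32 ≈ 143.59 → 143.6 per ha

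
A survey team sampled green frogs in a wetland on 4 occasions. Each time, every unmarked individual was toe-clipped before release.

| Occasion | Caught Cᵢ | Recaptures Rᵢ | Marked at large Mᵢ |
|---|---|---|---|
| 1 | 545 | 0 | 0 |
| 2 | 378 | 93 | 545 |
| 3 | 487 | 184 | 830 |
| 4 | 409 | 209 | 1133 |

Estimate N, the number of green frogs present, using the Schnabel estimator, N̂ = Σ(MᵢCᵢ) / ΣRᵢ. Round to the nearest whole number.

Σ MᵢCᵢ = 0·545 + 545·378 + 830·487 + 1133·409 = 0 + 206010 + 404210 + 463397 = 1073617
Σ Rᵢ = 0 + 93 + 184 + 209 = 486
N̂ = 1073617 / 486 ≈ 2209.1 → 2209

N ≈ 2209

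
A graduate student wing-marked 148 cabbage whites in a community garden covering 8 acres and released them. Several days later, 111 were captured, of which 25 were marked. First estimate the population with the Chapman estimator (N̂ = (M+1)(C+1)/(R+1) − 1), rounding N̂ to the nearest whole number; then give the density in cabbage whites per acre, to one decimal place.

density ≈ 80.1 cabbage whites per acre

N̂ = 149·112/26 − 1 = 16688/26 − 1 ≈ 640.8 → 641
Density = N̂ / area = 641 / 8 ≈ 80.12 → 80.1 per acre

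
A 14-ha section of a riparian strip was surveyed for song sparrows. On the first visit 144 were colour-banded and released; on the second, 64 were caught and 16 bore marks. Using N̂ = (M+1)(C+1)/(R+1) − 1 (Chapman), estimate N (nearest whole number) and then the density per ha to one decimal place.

density ≈ 39.5 song sparrows per ha

N̂ = 145·65/17 − 1 = 9425/17 − 1 ≈ 553.4 → 553
Density = N̂ / area = 553 / 14 ≈ 39.50 → 39.5 per ha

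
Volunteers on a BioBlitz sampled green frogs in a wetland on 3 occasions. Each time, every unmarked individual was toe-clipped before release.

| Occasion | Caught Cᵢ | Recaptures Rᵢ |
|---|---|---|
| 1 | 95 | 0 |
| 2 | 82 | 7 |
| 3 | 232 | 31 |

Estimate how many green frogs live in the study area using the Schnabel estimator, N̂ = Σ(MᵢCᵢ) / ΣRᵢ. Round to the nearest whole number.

N ≈ 1243

Marked at large before each occasion: Mᵢ = Σⱼ<ᵢ (Cⱼ − Rⱼ) → M1=0, M2=95, M3=170
Σ MᵢCᵢ = 0·95 + 95·82 + 170·232 = 0 + 7790 + 39440 = 47230
Σ Rᵢ = 0 + 7 + 31 = 38
N̂ = 47230 / 38 ≈ 1242.9 → 1243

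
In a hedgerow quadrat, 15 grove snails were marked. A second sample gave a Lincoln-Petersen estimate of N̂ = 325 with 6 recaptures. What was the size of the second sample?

C = 130

From N = M·C/R: C = N·R / M = 325·6 / 15 = 1950 / 15 = 130.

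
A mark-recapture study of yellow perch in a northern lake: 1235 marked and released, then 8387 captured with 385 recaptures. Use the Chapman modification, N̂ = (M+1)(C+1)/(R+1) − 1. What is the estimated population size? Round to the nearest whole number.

N ≈ 26,858

N̂ = (1235+1)(8387+1)/(385+1) − 1 = 1236·8388/386 − 1
= 10367568/386 − 1 ≈ 26859.0 − 1 ≈ 26858.0 → 26858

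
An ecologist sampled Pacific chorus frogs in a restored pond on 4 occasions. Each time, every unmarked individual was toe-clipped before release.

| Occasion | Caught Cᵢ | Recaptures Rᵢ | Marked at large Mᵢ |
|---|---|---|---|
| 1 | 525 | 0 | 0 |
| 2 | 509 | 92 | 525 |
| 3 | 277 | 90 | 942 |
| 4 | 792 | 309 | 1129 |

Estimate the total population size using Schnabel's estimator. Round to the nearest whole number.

Σ MᵢCᵢ = 0·525 + 525·509 + 942·277 + 1129·792 = 0 + 267225 + 260934 + 894168 = 1422327
Σ Rᵢ = 0 + 92 + 90 + 309 = 491
N̂ = 1422327 / 491 ≈ 2896.8 → 2897

N ≈ 2897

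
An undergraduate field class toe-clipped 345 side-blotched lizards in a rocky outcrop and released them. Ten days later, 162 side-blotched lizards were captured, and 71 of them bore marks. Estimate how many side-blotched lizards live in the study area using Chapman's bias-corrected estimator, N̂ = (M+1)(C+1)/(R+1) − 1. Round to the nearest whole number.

N̂ = (345+1)(162+1)/(71+1) − 1 = 346·163/72 − 1
= 56398/72 − 1 ≈ 783.3 − 1 ≈ 782.3 → 782

N ≈ 782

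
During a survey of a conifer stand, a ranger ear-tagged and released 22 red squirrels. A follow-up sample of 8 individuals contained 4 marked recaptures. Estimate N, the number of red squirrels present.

N = 44

The marked fraction in the recapture sample should equal the marked fraction in the population: 4/8 = 22/N.
N = (22 × 8) / 4 = 176 / 4 = 44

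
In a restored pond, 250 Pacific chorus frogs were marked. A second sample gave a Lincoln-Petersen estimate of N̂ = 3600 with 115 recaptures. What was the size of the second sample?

C = 1656

From N = M·C/R: C = N·R / M = 3600·115 / 250 = 414000 / 250 = 1656.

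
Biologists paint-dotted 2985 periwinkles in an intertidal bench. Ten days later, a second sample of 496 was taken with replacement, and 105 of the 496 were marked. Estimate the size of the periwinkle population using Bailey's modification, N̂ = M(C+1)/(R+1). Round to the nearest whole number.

N ≈ 13,996

N̂ = 2985·(496+1)/(105+1) = 2985·497/106 = 1483545/106 ≈ 13995.7 → 13996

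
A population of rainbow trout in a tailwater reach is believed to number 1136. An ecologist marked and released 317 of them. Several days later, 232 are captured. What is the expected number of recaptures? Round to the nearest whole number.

The marked fraction of the population is 317/1136, so in a sample of 232 expect C·(M/N) marked.
E[R] = 317 × 232 / 1136 = 73544 / 1136 ≈ 64.7 → 65

expected recaptures ≈ 65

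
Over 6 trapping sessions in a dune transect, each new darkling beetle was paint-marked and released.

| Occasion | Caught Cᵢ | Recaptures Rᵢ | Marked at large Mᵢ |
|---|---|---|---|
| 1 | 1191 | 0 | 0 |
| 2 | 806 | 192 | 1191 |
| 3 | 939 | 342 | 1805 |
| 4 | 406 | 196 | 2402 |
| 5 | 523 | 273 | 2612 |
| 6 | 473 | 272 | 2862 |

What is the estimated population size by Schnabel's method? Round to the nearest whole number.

N ≈ 4980

Σ MᵢCᵢ = 0·1191 + 1191·806 + 1805·939 + 2402·406 + 2612·523 + 2862·473 = 0 + 959946 + 1694895 + 975212 + 1366076 + 1353726 = 6349855
Σ Rᵢ = 0 + 192 + 342 + 196 + 273 + 272 = 1275
N̂ = 6349855 / 1275 ≈ 4980.3 → 4980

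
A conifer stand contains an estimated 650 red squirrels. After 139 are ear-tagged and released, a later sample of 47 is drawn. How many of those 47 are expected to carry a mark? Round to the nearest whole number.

expected recaptures ≈ 10

Expected recaptures E[R] = M·C / N.
E[R] = 139 × 47 / 650 = 6533 / 650 ≈ 10.1 → 10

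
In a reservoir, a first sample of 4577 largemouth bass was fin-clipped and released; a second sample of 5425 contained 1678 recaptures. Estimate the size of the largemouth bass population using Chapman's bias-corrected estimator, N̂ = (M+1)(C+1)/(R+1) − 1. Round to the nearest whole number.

N ≈ 14,794

N̂ = (4577+1)(5425+1)/(1678+1) − 1 = 4578·5426/1679 − 1
= 24840228/1679 − 1 ≈ 14794.7 − 1 ≈ 14793.7 → 14794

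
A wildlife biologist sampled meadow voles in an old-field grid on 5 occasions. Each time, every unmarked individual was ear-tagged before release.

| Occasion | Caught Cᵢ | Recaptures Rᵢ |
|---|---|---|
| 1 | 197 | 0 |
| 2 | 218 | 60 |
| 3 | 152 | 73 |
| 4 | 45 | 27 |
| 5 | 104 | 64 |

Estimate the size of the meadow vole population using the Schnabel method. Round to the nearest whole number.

N ≈ 730

Marked at large before each occasion: Mᵢ = Σⱼ<ᵢ (Cⱼ − Rⱼ) → M1=0, M2=197, M3=355, M4=434, M5=452
Σ MᵢCᵢ = 0·197 + 197·218 + 355·152 + 434·45 + 452·104 = 0 + 42946 + 53960 + 19530 + 47008 = 163444
Σ Rᵢ = 0 + 60 + 73 + 27 + 64 = 224
N̂ = 163444 / 224 ≈ 729.7 → 730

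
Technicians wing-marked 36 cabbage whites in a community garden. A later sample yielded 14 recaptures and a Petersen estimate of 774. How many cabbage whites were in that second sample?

C = 301

From N = M·C/R: C = N·R / M = 774·14 / 36 = 10836 / 36 = 301.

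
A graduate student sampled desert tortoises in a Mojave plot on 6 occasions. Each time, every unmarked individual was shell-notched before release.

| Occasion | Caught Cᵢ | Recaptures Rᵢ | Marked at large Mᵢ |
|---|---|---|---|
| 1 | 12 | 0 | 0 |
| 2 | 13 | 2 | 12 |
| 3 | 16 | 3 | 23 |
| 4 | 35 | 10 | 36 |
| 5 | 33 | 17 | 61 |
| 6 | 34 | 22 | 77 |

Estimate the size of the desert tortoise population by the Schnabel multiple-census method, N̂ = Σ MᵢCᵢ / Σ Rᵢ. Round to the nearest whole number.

Σ MᵢCᵢ = 0·12 + 12·13 + 23·16 + 36·35 + 61·33 + 77·34 = 0 + 156 + 368 + 1260 + 2013 + 2618 = 6415
Σ Rᵢ = 0 + 2 + 3 + 10 + 17 + 22 = 54
N̂ = 6415 / 54 ≈ 118.8 → 119

N ≈ 119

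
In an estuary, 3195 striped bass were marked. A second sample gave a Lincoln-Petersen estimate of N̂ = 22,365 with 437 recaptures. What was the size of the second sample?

From N = M·C/R: C = N·R / M = 22365·437 / 3195 = 9773505 / 3195 = 3059.

C = 3059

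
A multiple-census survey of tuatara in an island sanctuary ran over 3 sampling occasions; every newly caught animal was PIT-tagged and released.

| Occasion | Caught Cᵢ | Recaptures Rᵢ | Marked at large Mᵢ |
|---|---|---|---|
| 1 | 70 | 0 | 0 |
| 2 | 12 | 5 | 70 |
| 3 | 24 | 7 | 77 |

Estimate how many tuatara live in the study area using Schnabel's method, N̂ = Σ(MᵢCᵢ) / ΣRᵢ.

Σ MᵢCᵢ = 0·70 + 70·12 + 77·24 = 0 + 840 + 1848 = 2688
Σ Rᵢ = 0 + 5 + 7 = 12
N̂ = 2688 / 12 = 224

N = 224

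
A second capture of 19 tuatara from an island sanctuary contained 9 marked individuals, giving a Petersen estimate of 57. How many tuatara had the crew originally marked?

M = 27

From N = M·C/R: M = N·R / C = 57·9 / 19 = 513 / 19 = 27.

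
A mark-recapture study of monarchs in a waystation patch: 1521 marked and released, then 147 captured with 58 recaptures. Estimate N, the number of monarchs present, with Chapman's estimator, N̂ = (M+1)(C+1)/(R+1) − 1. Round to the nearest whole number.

N ≈ 3817

N̂ = (1521+1)(147+1)/(58+1) − 1 = 1522·148/59 − 1
= 225256/59 − 1 ≈ 3817.9 − 1 ≈ 3816.9 → 3817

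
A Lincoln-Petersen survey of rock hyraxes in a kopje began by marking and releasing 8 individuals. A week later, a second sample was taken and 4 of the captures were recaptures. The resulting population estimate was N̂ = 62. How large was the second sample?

C = 31

From N = M·C/R: C = N·R / M = 62·4 / 8 = 248 / 8 = 31.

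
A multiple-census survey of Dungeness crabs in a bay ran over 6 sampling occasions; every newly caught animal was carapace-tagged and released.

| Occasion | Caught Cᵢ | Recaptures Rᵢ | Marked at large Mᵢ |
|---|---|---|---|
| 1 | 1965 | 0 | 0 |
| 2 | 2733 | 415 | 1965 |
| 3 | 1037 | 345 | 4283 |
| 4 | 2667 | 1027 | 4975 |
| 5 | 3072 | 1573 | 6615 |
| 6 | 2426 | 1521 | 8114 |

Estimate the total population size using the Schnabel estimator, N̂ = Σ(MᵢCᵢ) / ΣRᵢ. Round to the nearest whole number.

Σ MᵢCᵢ = 0·1965 + 1965·2733 + 4283·1037 + 4975·2667 + 6615·3072 + 8114·2426 = 0 + 5370345 + 4441471 + 13268325 + 20321280 + 19684564 = 63085985
Σ Rᵢ = 0 + 415 + 345 + 1027 + 1573 + 1521 = 4881
N̂ = 63085985 / 4881 ≈ 12924.8 → 12925

N ≈ 12,925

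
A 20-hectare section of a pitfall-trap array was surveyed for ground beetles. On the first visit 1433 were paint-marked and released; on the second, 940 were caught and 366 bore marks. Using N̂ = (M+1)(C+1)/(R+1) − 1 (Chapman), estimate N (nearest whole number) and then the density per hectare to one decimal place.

density ≈ 183.8 ground beetles per hectare

N̂ = 1434·941/367 − 1 = 1349394/367 − 1 ≈ 3675.8 → 3676
Density = N̂ / area = 3676 / 20 ≈ 183.80 → 183.8 per hectare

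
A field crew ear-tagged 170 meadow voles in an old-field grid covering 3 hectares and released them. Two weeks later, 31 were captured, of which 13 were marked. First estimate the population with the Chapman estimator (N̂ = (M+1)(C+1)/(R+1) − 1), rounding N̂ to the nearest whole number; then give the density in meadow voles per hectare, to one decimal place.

density ≈ 130.0 meadow voles per hectare

N̂ = 171·32/14 − 1 = 5472/14 − 1 ≈ 389.9 → 390
Density = N̂ / area = 390 / 3 = 130.0 per hectare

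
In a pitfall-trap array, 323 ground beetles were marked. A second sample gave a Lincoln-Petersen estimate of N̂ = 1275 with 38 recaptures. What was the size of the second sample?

From N = M·C/R: C = N·R / M = 1275·38 / 323 = 48450 / 323 = 150.

C = 150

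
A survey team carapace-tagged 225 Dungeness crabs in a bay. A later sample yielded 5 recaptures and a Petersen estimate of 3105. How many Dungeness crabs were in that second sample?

C = 69

From N = M·C/R: C = N·R / M = 3105·5 / 225 = 15525 / 225 = 69.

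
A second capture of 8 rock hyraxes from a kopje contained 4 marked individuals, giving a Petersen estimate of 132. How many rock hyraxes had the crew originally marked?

From N = M·C/R: M = N·R / C = 132·4 / 8 = 528 / 8 = 66.

M = 66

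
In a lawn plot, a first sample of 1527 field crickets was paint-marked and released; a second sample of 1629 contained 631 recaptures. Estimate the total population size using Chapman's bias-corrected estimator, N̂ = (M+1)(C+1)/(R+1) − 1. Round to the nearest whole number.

N̂ = (1527+1)(1629+1)/(631+1) − 1 = 1528·1630/632 − 1
= 2490640/632 − 1 ≈ 3940.9 − 1 ≈ 3939.9 → 3940

N ≈ 3940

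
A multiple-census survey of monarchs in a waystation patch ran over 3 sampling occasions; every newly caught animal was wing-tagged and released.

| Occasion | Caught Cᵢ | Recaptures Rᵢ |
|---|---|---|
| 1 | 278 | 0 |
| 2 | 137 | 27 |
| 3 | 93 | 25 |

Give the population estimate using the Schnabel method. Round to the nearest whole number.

N ≈ 1426

Marked at large before each occasion: Mᵢ = Σⱼ<ᵢ (Cⱼ − Rⱼ) → M1=0, M2=278, M3=388
Σ MᵢCᵢ = 0·278 + 278·137 + 388·93 = 0 + 38086 + 36084 = 74170
Σ Rᵢ = 0 + 27 + 25 = 52
N̂ = 74170 / 52 ≈ 1426.3 → 1426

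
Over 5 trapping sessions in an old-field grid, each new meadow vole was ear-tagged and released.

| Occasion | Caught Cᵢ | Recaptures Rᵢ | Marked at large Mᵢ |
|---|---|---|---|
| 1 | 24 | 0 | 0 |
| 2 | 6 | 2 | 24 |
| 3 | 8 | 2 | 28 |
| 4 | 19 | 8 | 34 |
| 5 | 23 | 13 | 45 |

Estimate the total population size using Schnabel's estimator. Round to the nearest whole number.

N ≈ 82

Σ MᵢCᵢ = 0·24 + 24·6 + 28·8 + 34·19 + 45·23 = 0 + 144 + 224 + 646 + 1035 = 2049
Σ Rᵢ = 0 + 2 + 2 + 8 + 13 = 25
N̂ = 2049 / 25 ≈ 82.0 → 82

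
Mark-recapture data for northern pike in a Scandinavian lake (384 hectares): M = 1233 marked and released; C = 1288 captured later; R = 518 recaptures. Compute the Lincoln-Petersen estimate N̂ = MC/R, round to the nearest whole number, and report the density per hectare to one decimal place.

density ≈ 8.0 northern pike per hectare

N̂ = 1233·1288/518 = 1588104/518 ≈ 3065.8 → 3066
Density = N̂ / area = 3066 / 384 ≈ 7.98 → 8.0 per hectare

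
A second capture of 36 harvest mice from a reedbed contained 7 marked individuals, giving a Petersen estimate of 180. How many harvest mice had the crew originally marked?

M = 35

From N = M·C/R: M = N·R / C = 180·7 / 36 = 1260 / 36 = 35.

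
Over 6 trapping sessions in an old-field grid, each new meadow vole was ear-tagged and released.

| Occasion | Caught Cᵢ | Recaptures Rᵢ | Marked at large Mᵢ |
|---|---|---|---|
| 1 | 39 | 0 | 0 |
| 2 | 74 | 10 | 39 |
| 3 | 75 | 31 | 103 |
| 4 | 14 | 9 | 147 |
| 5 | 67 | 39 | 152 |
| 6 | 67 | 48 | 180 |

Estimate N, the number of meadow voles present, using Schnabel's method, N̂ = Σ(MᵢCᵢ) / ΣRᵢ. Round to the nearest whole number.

Σ MᵢCᵢ = 0·39 + 39·74 + 103·75 + 147·14 + 152·67 + 180·67 = 0 + 2886 + 7725 + 2058 + 10184 + 12060 = 34913
Σ Rᵢ = 0 + 10 + 31 + 9 + 39 + 48 = 137
N̂ = 34913 / 137 ≈ 254.8 → 255

N ≈ 255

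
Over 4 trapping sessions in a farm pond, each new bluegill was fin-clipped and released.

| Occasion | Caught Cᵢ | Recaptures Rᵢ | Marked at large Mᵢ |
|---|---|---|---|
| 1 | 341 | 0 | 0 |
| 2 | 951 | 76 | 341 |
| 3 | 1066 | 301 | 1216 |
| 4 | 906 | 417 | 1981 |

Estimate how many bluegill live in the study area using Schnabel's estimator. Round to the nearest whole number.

N ≈ 4301

Σ MᵢCᵢ = 0·341 + 341·951 + 1216·1066 + 1981·906 = 0 + 324291 + 1296256 + 1794786 = 3415333
Σ Rᵢ = 0 + 76 + 301 + 417 = 794
N̂ = 3415333 / 794 ≈ 4301.4 → 4301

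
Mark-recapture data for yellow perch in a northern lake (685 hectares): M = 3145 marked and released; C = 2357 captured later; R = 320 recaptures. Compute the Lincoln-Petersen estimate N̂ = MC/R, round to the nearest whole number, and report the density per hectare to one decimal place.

N̂ = 3145·2357/320 = 7412765/320 ≈ 23164.9 → 23165
Density = N̂ / area = 23165 / 685 ≈ 33.82 → 33.8 per hectare

density ≈ 33.8 yellow perch per hectare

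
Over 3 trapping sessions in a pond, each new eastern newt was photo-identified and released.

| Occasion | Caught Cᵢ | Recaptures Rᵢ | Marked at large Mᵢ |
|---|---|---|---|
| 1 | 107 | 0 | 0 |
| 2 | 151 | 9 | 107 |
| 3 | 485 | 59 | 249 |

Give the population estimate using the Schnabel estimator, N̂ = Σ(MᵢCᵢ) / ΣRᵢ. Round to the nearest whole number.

Σ MᵢCᵢ = 0·107 + 107·151 + 249·485 = 0 + 16157 + 120765 = 136922
Σ Rᵢ = 0 + 9 + 59 = 68
N̂ = 136922 / 68 ≈ 2013.6 → 2014

N ≈ 2014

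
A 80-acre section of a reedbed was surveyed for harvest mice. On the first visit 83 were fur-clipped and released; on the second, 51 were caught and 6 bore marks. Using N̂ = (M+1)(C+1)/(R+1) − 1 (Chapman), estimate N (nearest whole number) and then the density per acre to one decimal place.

N̂ = 84·52/7 − 1 = 4368/7 − 1 = 623
Density = N̂ / area = 623 / 80 ≈ 7.79 → 7.8 per acre

density ≈ 7.8 harvest mice per acre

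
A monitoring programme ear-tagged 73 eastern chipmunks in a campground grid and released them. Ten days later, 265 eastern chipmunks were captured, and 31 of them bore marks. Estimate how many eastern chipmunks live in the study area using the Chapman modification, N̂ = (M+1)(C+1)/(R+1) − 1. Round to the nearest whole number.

N̂ = (73+1)(265+1)/(31+1) − 1 = 74·266/32 − 1
= 19684/32 − 1 ≈ 615.1 − 1 ≈ 614.1 → 614

N ≈ 614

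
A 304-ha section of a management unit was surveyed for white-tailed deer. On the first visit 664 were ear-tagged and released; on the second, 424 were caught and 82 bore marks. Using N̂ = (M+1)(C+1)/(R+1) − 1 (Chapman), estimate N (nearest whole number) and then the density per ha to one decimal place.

N̂ = 665·425/83 − 1 = 282625/83 − 1 ≈ 3404.1 → 3404
Density = N̂ / area = 3404 / 304 ≈ 11.20 → 11.2 per ha

density ≈ 11.2 white-tailed deer per ha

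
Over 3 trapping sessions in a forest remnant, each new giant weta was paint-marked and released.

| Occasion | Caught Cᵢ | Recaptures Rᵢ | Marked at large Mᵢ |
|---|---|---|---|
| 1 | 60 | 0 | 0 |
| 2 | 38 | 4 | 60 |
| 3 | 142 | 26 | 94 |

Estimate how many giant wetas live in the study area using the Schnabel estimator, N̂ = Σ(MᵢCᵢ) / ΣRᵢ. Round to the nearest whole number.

N ≈ 521

Σ MᵢCᵢ = 0·60 + 60·38 + 94·142 = 0 + 2280 + 13348 = 15628
Σ Rᵢ = 0 + 4 + 26 = 30
N̂ = 15628 / 30 ≈ 520.9 → 521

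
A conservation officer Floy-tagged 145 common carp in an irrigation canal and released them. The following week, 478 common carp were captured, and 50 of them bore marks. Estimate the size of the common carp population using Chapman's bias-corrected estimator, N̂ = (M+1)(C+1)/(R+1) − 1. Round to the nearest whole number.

N̂ = (145+1)(478+1)/(50+1) − 1 = 146·479/51 − 1
= 69934/51 − 1 ≈ 1371.3 − 1 ≈ 1370.3 → 1370

N ≈ 1370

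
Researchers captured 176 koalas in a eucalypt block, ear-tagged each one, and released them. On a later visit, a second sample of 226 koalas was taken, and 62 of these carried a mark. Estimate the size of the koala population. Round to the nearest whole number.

N ≈ 642

N = (176 × 226) / 62 = 39776 / 62 ≈ 641.5 → 642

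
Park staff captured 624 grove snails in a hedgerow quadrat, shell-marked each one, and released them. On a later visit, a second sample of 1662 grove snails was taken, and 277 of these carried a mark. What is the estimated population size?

Lincoln-Petersen assumes M/N = R/C, so N = M·C / R.
N = (624 × 1662) / 277 = 1037088 / 277 = 3744

N = 3744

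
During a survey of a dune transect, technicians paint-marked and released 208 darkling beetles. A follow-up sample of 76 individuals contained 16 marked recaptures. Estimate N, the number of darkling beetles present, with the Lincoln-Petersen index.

N = (208 × 76) / 16 = 15808 / 16 = 988

N = 988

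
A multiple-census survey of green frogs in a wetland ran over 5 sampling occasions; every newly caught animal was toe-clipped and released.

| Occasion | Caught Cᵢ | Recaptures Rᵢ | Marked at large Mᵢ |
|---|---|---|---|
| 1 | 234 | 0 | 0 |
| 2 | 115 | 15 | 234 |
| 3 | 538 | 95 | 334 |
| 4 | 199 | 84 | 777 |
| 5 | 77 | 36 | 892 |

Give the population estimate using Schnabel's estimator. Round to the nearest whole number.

N ≈ 1869

Σ MᵢCᵢ = 0·234 + 234·115 + 334·538 + 777·199 + 892·77 = 0 + 26910 + 179692 + 154623 + 68684 = 429909
Σ Rᵢ = 0 + 15 + 95 + 84 + 36 = 230
N̂ = 429909 / 230 ≈ 1869.2 → 1869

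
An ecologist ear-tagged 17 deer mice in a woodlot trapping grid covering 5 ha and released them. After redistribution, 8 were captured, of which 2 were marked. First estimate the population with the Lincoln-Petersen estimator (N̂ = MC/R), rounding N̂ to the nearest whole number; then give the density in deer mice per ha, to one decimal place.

N̂ = 17·8/2 = 136/2 = 68
Density = N̂ / area = 68 / 5 ≈ 13.60 → 13.6 per ha

density ≈ 13.6 deer mice per ha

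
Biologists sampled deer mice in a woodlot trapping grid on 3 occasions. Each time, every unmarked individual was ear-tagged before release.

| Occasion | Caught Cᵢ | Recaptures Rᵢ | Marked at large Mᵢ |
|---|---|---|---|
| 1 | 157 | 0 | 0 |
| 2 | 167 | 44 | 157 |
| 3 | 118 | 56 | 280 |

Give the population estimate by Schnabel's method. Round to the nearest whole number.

Σ MᵢCᵢ = 0·157 + 157·167 + 280·118 = 0 + 26219 + 33040 = 59259
Σ Rᵢ = 0 + 44 + 56 = 100
N̂ = 59259 / 100 ≈ 592.6 → 593

N ≈ 593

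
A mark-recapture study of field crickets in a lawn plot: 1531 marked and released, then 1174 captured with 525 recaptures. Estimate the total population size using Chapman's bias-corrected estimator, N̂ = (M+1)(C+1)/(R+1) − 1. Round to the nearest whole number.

N̂ = (1531+1)(1174+1)/(525+1) − 1 = 1532·1175/526 − 1
= 1800100/526 − 1 ≈ 3422.2 − 1 ≈ 3421.2 → 3421

N ≈ 3421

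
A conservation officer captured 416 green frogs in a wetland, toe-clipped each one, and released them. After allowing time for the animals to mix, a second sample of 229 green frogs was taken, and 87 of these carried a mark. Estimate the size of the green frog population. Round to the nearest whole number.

N ≈ 1095

If marked individuals mix randomly, R/C ≈ M/N, giving N ≈ M·C/R.
N = (416 × 229) / 87 = 95264 / 87 ≈ 1095.0 → 1095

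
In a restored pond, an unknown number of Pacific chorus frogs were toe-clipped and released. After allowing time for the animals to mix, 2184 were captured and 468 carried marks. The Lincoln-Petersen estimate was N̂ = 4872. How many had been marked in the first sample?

From N = M·C/R: M = N·R / C = 4872·468 / 2184 = 2280096 / 2184 = 1044.

M = 1044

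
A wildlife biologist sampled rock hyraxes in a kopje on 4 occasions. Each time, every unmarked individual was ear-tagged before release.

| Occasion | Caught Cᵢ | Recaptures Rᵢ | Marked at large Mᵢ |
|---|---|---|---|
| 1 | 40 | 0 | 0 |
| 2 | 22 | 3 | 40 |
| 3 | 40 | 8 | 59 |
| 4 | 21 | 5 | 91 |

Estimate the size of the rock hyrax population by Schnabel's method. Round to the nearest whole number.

N ≈ 322

Σ MᵢCᵢ = 0·40 + 40·22 + 59·40 + 91·21 = 0 + 880 + 2360 + 1911 = 5151
Σ Rᵢ = 0 + 3 + 8 + 5 = 16
N̂ = 5151 / 16 ≈ 321.9 → 322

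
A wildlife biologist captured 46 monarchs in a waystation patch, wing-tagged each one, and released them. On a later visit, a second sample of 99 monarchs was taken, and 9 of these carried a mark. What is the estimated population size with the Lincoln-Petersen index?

N = 506

The marked fraction in the recapture sample should equal the marked fraction in the population: 9/99 = 46/N.
N = (46 × 99) / 9 = 4554 / 9 = 506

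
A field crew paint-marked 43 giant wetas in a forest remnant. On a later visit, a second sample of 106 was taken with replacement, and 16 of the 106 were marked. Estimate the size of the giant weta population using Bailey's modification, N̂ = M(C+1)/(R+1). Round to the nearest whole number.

N ≈ 271

N̂ = 43·(106+1)/(16+1) = 43·107/17 = 4601/17 ≈ 270.6 → 271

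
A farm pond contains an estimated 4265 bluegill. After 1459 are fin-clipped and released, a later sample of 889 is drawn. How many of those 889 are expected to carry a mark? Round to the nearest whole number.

expected recaptures ≈ 304

The marked fraction of the population is 1459/4265, so in a sample of 889 expect C·(M/N) marked.
E[R] = 1459 × 889 / 4265 = 1297051 / 4265 ≈ 304.1 → 304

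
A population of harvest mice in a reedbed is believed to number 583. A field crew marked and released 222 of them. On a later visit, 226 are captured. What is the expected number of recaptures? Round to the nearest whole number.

Expected recaptures E[R] = M·C / N.
E[R] = 222 × 226 / 583 = 50172 / 583 ≈ 86.1 → 86

expected recaptures ≈ 86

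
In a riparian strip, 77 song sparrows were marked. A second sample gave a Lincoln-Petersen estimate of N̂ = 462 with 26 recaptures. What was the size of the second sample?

From N = M·C/R: C = N·R / M = 462·26 / 77 = 12012 / 77 = 156.

C = 156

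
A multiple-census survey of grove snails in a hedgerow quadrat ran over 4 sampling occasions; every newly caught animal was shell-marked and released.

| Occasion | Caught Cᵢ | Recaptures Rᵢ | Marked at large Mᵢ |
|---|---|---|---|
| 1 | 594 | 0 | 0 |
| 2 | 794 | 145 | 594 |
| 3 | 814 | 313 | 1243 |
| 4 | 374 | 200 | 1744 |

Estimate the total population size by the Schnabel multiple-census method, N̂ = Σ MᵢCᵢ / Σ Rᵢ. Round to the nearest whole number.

Σ MᵢCᵢ = 0·594 + 594·794 + 1243·814 + 1744·374 = 0 + 471636 + 1011802 + 652256 = 2135694
Σ Rᵢ = 0 + 145 + 313 + 200 = 658
N̂ = 2135694 / 658 ≈ 3245.7 → 3246

N ≈ 3246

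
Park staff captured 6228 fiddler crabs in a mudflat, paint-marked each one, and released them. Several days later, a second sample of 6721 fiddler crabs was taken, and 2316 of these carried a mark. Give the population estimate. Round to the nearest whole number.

N ≈ 18,074

N = (6228 × 6721) / 2316 = 41858388 / 2316 ≈ 18073.6 → 18074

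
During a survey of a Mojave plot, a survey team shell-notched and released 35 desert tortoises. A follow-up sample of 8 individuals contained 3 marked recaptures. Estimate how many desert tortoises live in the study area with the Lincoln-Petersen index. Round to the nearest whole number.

N = (35 × 8) / 3 = 280 / 3 ≈ 93.3 → 93

N ≈ 93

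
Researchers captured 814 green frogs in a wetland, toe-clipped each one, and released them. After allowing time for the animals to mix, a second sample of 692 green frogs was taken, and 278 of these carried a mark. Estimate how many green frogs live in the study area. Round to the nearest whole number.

N ≈ 2026

Lincoln-Petersen assumes M/N = R/C, so N = M·C / R.
N = (814 × 692) / 278 = 563288 / 278 ≈ 2026.2 → 2026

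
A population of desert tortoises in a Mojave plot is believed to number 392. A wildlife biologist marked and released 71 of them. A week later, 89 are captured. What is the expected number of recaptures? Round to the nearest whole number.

The marked fraction of the population is 71/392, so in a sample of 89 expect C·(M/N) marked.
E[R] = 71 × 89 / 392 = 6319 / 392 ≈ 16.1 → 16

expected recaptures ≈ 16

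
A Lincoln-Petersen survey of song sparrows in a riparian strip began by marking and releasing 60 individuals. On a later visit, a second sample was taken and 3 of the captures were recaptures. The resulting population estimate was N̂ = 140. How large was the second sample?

C = 7

From N = M·C/R: C = N·R / M = 140·3 / 60 = 420 / 60 = 7.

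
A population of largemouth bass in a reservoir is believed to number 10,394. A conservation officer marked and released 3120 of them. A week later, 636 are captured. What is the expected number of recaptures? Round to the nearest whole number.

expected recaptures ≈ 191

Expected recaptures E[R] = M·C / N.
E[R] = 3120 × 636 / 10394 = 1984320 / 10394 ≈ 190.9 → 191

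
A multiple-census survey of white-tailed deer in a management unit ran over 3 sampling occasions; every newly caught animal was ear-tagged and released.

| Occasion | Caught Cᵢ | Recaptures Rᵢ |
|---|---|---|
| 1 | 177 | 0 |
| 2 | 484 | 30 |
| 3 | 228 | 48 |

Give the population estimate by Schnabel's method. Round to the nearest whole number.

Marked at large before each occasion: Mᵢ = Σⱼ<ᵢ (Cⱼ − Rⱼ) → M1=0, M2=177, M3=631
Σ MᵢCᵢ = 0·177 + 177·484 + 631·228 = 0 + 85668 + 143868 = 229536
Σ Rᵢ = 0 + 30 + 48 = 78
N̂ = 229536 / 78 ≈ 2942.8 → 2943

N ≈ 2943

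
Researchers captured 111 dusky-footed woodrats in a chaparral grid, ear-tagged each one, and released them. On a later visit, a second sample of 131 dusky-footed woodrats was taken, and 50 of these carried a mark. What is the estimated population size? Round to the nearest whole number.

N ≈ 291

If marked individuals mix randomly, R/C ≈ M/N, giving N ≈ M·C/R.
N = (111 × 131) / 50 = 14541 / 50 ≈ 290.8 → 291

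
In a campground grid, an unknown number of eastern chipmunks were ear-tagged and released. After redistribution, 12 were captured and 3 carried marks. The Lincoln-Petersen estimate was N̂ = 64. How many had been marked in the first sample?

M = 16

From N = M·C/R: M = N·R / C = 64·3 / 12 = 192 / 12 = 16.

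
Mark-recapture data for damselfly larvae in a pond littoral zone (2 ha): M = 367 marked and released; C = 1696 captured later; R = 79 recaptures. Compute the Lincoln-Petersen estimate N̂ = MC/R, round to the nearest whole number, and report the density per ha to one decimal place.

N̂ = 367·1696/79 = 622432/79 ≈ 7878.9 → 7879
Density = N̂ / area = 7879 / 2 ≈ 3939.50 → 3939.5 per ha

density ≈ 3939.5 damselfly larvae per ha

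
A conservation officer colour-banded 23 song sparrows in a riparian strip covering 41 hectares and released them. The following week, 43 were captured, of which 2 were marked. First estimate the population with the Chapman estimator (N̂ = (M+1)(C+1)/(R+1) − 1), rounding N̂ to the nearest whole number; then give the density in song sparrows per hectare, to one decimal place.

density ≈ 8.6 song sparrows per hectare

N̂ = 24·44/3 − 1 = 1056/3 − 1 = 351
Density = N̂ / area = 351 / 41 ≈ 8.56 → 8.6 per hectare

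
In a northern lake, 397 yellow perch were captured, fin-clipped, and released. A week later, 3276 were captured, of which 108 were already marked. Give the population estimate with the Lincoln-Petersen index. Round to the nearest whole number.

N = (397 × 3276) / 108 = 1300572 / 108 ≈ 12042.3 → 12042

N ≈ 12,042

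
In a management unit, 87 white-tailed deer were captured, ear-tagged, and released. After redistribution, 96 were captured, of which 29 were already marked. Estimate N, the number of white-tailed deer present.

N = 288

N = (87 × 96) / 29 = 8352 / 29 = 288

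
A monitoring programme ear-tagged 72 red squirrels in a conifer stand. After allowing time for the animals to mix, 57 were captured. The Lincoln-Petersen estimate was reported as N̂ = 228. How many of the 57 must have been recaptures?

From N = M·C/R: R = M·C / N = 72·57 / 228 = 4104 / 228 = 18.

R = 18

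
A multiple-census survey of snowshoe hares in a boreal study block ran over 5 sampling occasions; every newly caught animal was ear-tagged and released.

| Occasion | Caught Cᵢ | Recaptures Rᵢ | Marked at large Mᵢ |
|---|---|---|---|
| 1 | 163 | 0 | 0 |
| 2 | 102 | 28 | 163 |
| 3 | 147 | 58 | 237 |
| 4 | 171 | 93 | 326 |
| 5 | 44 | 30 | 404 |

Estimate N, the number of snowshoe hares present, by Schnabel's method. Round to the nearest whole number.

Σ MᵢCᵢ = 0·163 + 163·102 + 237·147 + 326·171 + 404·44 = 0 + 16626 + 34839 + 55746 + 17776 = 124987
Σ Rᵢ = 0 + 28 + 58 + 93 + 30 = 209
N̂ = 124987 / 209 ≈ 598.0 → 598

N ≈ 598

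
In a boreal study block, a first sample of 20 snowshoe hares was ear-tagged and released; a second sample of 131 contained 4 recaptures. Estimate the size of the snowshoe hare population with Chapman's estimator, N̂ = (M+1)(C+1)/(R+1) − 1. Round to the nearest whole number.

N ≈ 553

N̂ = (20+1)(131+1)/(4+1) − 1 = 21·132/5 − 1
= 2772/5 − 1 ≈ 554.4 − 1 ≈ 553.4 → 553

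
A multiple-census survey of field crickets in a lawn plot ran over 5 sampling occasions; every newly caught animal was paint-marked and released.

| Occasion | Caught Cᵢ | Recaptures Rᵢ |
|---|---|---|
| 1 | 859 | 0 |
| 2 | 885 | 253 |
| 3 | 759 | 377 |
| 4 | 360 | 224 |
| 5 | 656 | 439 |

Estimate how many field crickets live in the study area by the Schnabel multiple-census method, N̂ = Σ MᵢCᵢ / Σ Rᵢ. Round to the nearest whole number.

Marked at large before each occasion: Mᵢ = Σⱼ<ᵢ (Cⱼ − Rⱼ) → M1=0, M2=859, M3=1491, M4=1873, M5=2009
Σ MᵢCᵢ = 0·859 + 859·885 + 1491·759 + 1873·360 + 2009·656 = 0 + 760215 + 1131669 + 674280 + 1317904 = 3884068
Σ Rᵢ = 0 + 253 + 377 + 224 + 439 = 1293
N̂ = 3884068 / 1293 ≈ 3003.9 → 3004

N ≈ 3004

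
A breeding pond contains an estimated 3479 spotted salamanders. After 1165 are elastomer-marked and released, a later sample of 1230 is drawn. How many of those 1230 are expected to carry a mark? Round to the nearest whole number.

Expected recaptures E[R] = M·C / N.
E[R] = 1165 × 1230 / 3479 = 1432950 / 3479 ≈ 411.9 → 412

expected recaptures ≈ 412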